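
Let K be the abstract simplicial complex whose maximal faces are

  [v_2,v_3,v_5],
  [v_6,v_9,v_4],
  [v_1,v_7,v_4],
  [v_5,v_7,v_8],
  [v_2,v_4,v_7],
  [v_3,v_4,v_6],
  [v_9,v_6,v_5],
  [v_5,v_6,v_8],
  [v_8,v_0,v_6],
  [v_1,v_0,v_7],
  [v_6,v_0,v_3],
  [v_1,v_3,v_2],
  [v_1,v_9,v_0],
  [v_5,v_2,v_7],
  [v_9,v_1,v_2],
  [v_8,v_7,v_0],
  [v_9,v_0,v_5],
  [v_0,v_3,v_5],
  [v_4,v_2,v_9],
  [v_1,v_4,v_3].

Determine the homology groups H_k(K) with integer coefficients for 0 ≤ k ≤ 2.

Take the total order v_0 < v_1 < v_2 < v_3 < v_4 < v_5 < v_6 < v_7 < v_8 < v_9 on the vertex set. Then K (dimension 2) consists of the simplices:

  0-simplices (10): [v_0], [v_1], [v_2], [v_3], [v_4], [v_5], [v_6], [v_7], [v_8], [v_9]
  1-simplices (30): (30 of them)
  2-simplices (20): (20 of them)

Hence C_0 ≅ Z^10, C_1 ≅ Z^30, C_2 ≅ Z^20.

∂_1: C_1 → C_0 maps an edge to its endpoints' difference, ∂[p,q] = q − p. For instance
  ∂[v_0,v_9] = [v_9] − [v_0].
This gives a 10×30 integer matrix of rank 9; reducing to Smith normal form yields diagonal entries (1,1,1,1,1,1,1,1,1).

∂_2: C_2 → C_1 sends each 2-simplex [p,q,r] to [q,r] − [p,r] + [p,q]. For instance
  ∂[v_2,v_4,v_7] = [v_4,v_7] − [v_2,v_7] + [v_2,v_4],
  ∂[v_1,v_2,v_3] = [v_2,v_3] − [v_1,v_3] + [v_1,v_2].
The 30×20 boundary matrix has rank 20 and Smith normal form diag(1,1,1,1,1,1,1,1,1,1,1,1,1,1,1,1,1,1,1,2).

Now H_k = ker ∂_k / im ∂_{k+1}, so:

  H_0: rank C_0 − rank ∂_1 = 10 − 9 = 1, and the invariant factors of ∂_1 are all 1, so H_0 ≅ Z.
  H_1: rank ker ∂_1 − rank ∂_2 = (30 − 9) − 20 = 1, and ∂_2 has invariant factor 2 > 1, so H_1 ≅ Z ⊕ Z/2.
  H_2: rank ker ∂_2 − rank ∂_3 = (20 − 20) − 0 = 0, and there is no ∂_3, so H_2 ≅ 0.

As a check, the Euler characteristic is 10 − 30 + 20 = 0, which agrees with 1 − 1 + 0 = 0.
(K is a triangulation of the Klein bottle.)

H_0 = Z,  H_1 = Z ⊕ Z/2,  H_2 = 0.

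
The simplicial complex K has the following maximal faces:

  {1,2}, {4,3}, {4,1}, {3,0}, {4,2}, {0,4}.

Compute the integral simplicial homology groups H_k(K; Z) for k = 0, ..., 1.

H_0 ≅ Z,  H_1 ≅ Z^2.

Take the total order 0 < 1 < 2 < 3 < 4 on the vertex set. Then K (dimension 1) consists of the simplices:

  0-simplices (5): [0], [1], [2], [3], [4]
  1-simplices (6): [0,3], [0,4], [1,2], [1,4], [2,4], [3,4]

giving chain groups C_0 ≅ Z^5, C_1 ≅ Z^6.

The boundary map ∂_1: C_1 → C_0 sends each edge [p,q] (with p < q) to q − p. For instance
  ∂[2,4] = [4] − [2].
As a 5×6 matrix over Z this has rank 4, with invariant factors (1,1,1,1).

Computing H_k = (kernel of ∂_k) / (image of ∂_{k+1}):

  H_0: rank C_0 − rank ∂_1 = 5 − 4 = 1, and the invariant factors of ∂_1 are all 1, so H_0 ≅ Z.
  H_1: rank ker ∂_1 − rank ∂_2 = (6 − 4) − 0 = 2, and there is no ∂_2, so H_1 ≅ Z^2.

(K is a triangulation of a wedge of 2 circles.)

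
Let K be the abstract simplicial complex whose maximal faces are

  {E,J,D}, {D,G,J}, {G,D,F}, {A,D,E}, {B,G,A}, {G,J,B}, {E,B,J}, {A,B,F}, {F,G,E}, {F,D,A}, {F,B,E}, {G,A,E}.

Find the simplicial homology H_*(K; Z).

Take the total order A < B < D < E < F < G < J on the vertex set. Then K (dimension 2) consists of the simplices:

  0-simplices (7): A, B, D, E, F, G, J
  1-simplices (18): AB, AD, AE, AF, AG, BE, BF, BG, BJ, DE, DF, DG, DJ, EF, EG, EJ, FG, GJ
  2-simplices (12): ABF, ABG, ADE, ADF, AEG, BEF, BEJ, BGJ, DEJ, DFG, DGJ, EFG

Hence C_0 ≅ Z^7, C_1 ≅ Z^18, C_2 ≅ Z^12.

∂_1: C_1 → C_0 maps an edge to its endpoints' difference, ∂[p,q] = q − p.
The resulting 7×18 matrix has rank 6, and its Smith normal form has invariant factors (1,1,1,1,1,1).

The boundary map ∂_2: C_2 → C_1 maps a triangle to the signed sum of its edges. For instance
  ∂ADE = DE − AE + AD,
  ∂DGJ = GJ − DJ + DG.
This gives a 18×12 integer matrix of rank 12; reducing to Smith normal form yields diagonal entries (1,1,1,1,1,1,1,1,1,1,1,2).

Now H_k = ker ∂_k / im ∂_{k+1}, so:

  H_0: rank C_0 − rank ∂_1 = 7 − 6 = 1, and the invariant factors of ∂_1 are all 1, so H_0 = Z.
  H_1: rank ker ∂_1 − rank ∂_2 = (18 − 6) − 12 = 0, and ∂_2 has invariant factor 2 > 1, so H_1 = Z/2.
  H_2: rank ker ∂_2 − rank ∂_3 = (12 − 12) − 0 = 0, and there is no ∂_3, so H_2 = 0.

As a check, the Euler characteristic is 7 − 18 + 12 = 1, which agrees with 1 − 0 + 0 = 1.

H_0 ≅ Z,  H_1 ≅ Z/2,  H_2 = 0.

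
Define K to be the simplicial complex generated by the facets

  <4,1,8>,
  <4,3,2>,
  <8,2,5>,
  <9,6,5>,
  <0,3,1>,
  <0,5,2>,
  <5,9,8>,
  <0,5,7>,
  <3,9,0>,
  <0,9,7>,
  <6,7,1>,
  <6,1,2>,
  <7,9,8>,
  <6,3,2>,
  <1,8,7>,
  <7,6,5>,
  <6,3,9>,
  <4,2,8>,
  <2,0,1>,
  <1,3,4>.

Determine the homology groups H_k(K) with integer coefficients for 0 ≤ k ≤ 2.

K has 10 vertices, 30 edges, 20 triangles.
rank ∂_0 = 0, rank ∂_1 = 9 ⇒ b_0 = 10 − 0 − 9 = 1; all invariant factors of ∂_1 are 1 so no torsion. So H_0 ≅ Z.
rank ∂_1 = 9, rank ∂_2 = 20 ⇒ b_1 = 30 − 9 − 20 = 1; ∂_2 has invariant factor(s) [2] giving torsion. So H_1 ≅ Z ⊕ Z/2Z.
rank ∂_2 = 20, rank ∂_3 = 0 ⇒ b_2 = 20 − 20 − 0 = 0. So H_2 ≅ 0.

H_0 = Z,  H_1 = Z ⊕ Z/2Z,  H_2 = 0.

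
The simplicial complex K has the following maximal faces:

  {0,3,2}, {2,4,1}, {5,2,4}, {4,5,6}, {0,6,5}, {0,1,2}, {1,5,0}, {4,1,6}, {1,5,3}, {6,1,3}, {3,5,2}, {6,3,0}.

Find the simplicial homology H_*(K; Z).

H_0 = Z,  H_1 = Z_2,  H_2 = 0.

Fix the vertex order 0 < 1 < 2 < 3 < 4 < 5 < 6 and write every simplex with vertices in increasing order. Then dim K = 2 and the simplices of K are:

  0-simplices (7): [0], [1], [2], [3], [4], [5], [6]
  1-simplices (18): [0,1], [0,2], [0,3], [0,5], [0,6], [1,2], [1,3], [1,4], [1,5], [1,6], [2,3], [2,4], [2,5], [3,5], [3,6], [4,5], [4,6], [5,6]
  2-simplices (12): [0,1,2], [0,1,5], [0,2,3], [0,3,6], [0,5,6], [1,2,4], [1,3,5], [1,3,6], [1,4,6], [2,3,5], [2,4,5], [4,5,6]

Hence C_0 ≅ Z^7, C_1 ≅ Z^18, C_2 ≅ Z^12.

The boundary map ∂_1: C_1 → C_0 maps an edge to its endpoints' difference, ∂[p,q] = q − p.
This gives a 7×18 integer matrix of rank 6; reducing to Smith normal form yields diagonal entries (1,1,1,1,1,1).

The boundary map ∂_2: C_2 → C_1 maps a triangle to the signed sum of its edges. For instance
  ∂[1,2,4] = [2,4] − [1,4] + [1,2],
  ∂[2,3,5] = [3,5] − [2,5] + [2,3].
This gives a 18×12 integer matrix of rank 12; reducing to Smith normal form yields diagonal entries (1,1,1,1,1,1,1,1,1,1,1,2).

From H_k ≅ ker(∂_k) / im(∂_{k+1}) we obtain:

  H_0: rank C_0 − rank ∂_1 = 7 − 6 = 1, and the invariant factors of ∂_1 are all 1, so H_0 = Z.
  H_1: rank ker ∂_1 − rank ∂_2 = (18 − 6) − 12 = 0, and ∂_2 has invariant factor 2 > 1, so H_1 = Z_2.
  H_2: rank ker ∂_2 − rank ∂_3 = (12 − 12) − 0 = 0, and there is no ∂_3, so H_2 = 0.

(K is a triangulation of the real projective plane RP^2.)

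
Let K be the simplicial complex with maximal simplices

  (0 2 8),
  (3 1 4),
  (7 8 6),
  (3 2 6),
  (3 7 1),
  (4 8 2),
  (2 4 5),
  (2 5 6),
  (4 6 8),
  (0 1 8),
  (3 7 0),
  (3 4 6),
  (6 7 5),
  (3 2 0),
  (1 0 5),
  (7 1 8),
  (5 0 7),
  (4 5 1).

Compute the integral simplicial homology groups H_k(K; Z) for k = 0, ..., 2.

Fix the vertex order 0 < 1 < 2 < 3 < 4 < 5 < 6 < 7 < 8 and write every simplex with vertices in increasing order. Then dim K = 2 and the simplices of K are:

  0-simplices (9): [0], [1], [2], [3], [4], [5], [6], [7], [8]
  1-simplices (27): (27 of them)
  2-simplices (18): [0,1,5], [0,1,8], [0,2,3], [0,2,8], [0,3,7], [0,5,7], [1,3,4], [1,3,7], [1,4,5], [1,7,8], [2,3,6], [2,4,5], [2,4,8], [2,5,6], [3,4,6], [4,6,8], [5,6,7], [6,7,8]

so the chain groups are C_0 ≅ Z^9, C_1 ≅ Z^27, C_2 ≅ Z^18.

∂_1: C_1 → C_0 is given by ∂[p,q] = [q] − [p].
The 9×27 boundary matrix has rank 8 and Smith normal form diag(1,1,1,1,1,1,1,1).

The boundary map ∂_2: C_2 → C_1 sends each 2-simplex [p,q,r] to [q,r] − [p,r] + [p,q]. For instance
  ∂[6,7,8] = [7,8] − [6,8] + [6,7],
  ∂[1,3,4] = [3,4] − [1,4] + [1,3].
The resulting 27×18 matrix has rank 18, and its Smith normal form has invariant factors (1,1,1,1,1,1,1,1,1,1,1,1,1,1,1,1,1,2).

Now H_k = ker ∂_k / im ∂_{k+1}, so:

  H_0: rank C_0 − rank ∂_1 = 9 − 8 = 1, and the invariant factors of ∂_1 are all 1, so H_0 ≅ Z.
  H_1: rank ker ∂_1 − rank ∂_2 = (27 − 8) − 18 = 1, and ∂_2 has invariant factor 2 > 1, so H_1 ≅ Z ⊕ Z_2.
  H_2: rank ker ∂_2 − rank ∂_3 = (18 − 18) − 0 = 0, and there is no ∂_3, so H_2 ≅ 0.

As a check, the Euler characteristic is 9 − 27 + 18 = 0, which agrees with 1 − 1 + 0 = 0.

H_0 = Z,  H_1 = Z ⊕ Z_2,  H_2 = 0.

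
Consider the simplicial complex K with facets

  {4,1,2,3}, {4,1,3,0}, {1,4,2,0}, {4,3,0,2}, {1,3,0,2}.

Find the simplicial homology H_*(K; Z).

Fix the vertex order 0 < 1 < 2 < 3 < 4 and write every simplex with vertices in increasing order. Then dim K = 3 and the simplices of K are:

  0-simplices (5): [0], [1], [2], [3], [4]
  1-simplices (10): [0,1], [0,2], [0,3], [0,4], [1,2], [1,3], [1,4], [2,3], [2,4], [3,4]
  2-simplices (10): [0,1,2], [0,1,3], [0,1,4], [0,2,3], [0,2,4], [0,3,4], [1,2,3], [1,2,4], [1,3,4], [2,3,4]
  3-simplices (5): [0,1,2,3], [0,1,2,4], [0,1,3,4], [0,2,3,4], [1,2,3,4]

so the chain groups are C_0 ≅ Z^5, C_1 ≅ Z^10, C_2 ≅ Z^10, C_3 ≅ Z^5.

The boundary map ∂_1: C_1 → C_0 sends each edge [p,q] (with p < q) to q − p. For instance
  ∂[0,4] = [4] − [0].
As a 5×10 matrix over Z this has rank 4, with invariant factors (1,1,1,1).

∂_2: C_2 → C_1 sends each 2-simplex [p,q,r] to [q,r] − [p,r] + [p,q]. For instance
  ∂[0,1,4] = [1,4] − [0,4] + [0,1],
  ∂[0,2,4] = [2,4] − [0,4] + [0,2].
The 10×10 boundary matrix has rank 6 and Smith normal form diag(1,1,1,1,1,1).

∂_3: C_3 → C_2 sends each 3-simplex σ to the alternating sum Σ_i (−1)^i (σ with its i-th vertex removed). For instance
  ∂[0,2,3,4] = [2,3,4] − [0,3,4] + [0,2,4] − [0,2,3],
  ∂[1,2,3,4] = [2,3,4] − [1,3,4] + [1,2,4] − [1,2,3].
The resulting 10×5 matrix has rank 4, and its Smith normal form has invariant factors (1,1,1,1).

Now H_k = ker ∂_k / im ∂_{k+1}, so:

  H_0: rank C_0 − rank ∂_1 = 5 − 4 = 1, and the invariant factors of ∂_1 are all 1, so H_0 = Z.
  H_1: rank ker ∂_1 − rank ∂_2 = (10 − 4) − 6 = 0, and the invariant factors of ∂_2 are all 1, so H_1 = 0.
  H_2: rank ker ∂_2 − rank ∂_3 = (10 − 6) − 4 = 0, and the invariant factors of ∂_3 are all 1, so H_2 = 0.
  H_3: rank ker ∂_3 − rank ∂_4 = (5 − 4) − 0 = 1, and there is no ∂_4, so H_3 = Z.

(K is a triangulation of the 3-sphere S^3.)

H_0 = Z,  H_1 = 0,  H_2 = 0,  H_3 = Z.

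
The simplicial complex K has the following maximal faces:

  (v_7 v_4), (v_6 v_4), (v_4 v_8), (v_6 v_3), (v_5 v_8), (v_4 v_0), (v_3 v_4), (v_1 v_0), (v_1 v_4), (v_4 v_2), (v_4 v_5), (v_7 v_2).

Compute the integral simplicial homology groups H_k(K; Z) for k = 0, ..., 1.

K has 9 vertices, 12 edges.
rank ∂_0 = 0, rank ∂_1 = 8 ⇒ b_0 = 9 − 0 − 8 = 1; all invariant factors of ∂_1 are 1 so no torsion. So H_0 = Z.
rank ∂_1 = 8, rank ∂_2 = 0 ⇒ b_1 = 12 − 8 − 0 = 4. So H_1 = Z^4.

H_0 = Z,  H_1 = Z^4.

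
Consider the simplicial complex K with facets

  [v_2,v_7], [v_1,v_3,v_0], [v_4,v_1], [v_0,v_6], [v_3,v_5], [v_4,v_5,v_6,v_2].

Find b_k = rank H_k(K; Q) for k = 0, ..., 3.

b_0 = 1, b_1 = 2, b_2 = 0, b_3 = 0.

Order the vertices as v_0 < v_1 < v_2 < v_3 < v_4 < v_5 < v_6 < v_7. Listing each simplex with vertices in this order, K has dimension 3 with simplices:

  0-simplices (8): [v_0], [v_1], [v_2], [v_3], [v_4], [v_5], [v_6], [v_7]
  1-simplices (13): [v_0,v_1], [v_0,v_3], [v_0,v_6], [v_1,v_3], [v_1,v_4], [v_2,v_4], [v_2,v_5], [v_2,v_6], [v_2,v_7], [v_3,v_5], [v_4,v_5], [v_4,v_6], [v_5,v_6]
  2-simplices (5): [v_0,v_1,v_3], [v_2,v_4,v_5], [v_2,v_4,v_6], [v_2,v_5,v_6], [v_4,v_5,v_6]
  3-simplices (1): [v_2,v_4,v_5,v_6]

so the chain groups are C_0 ≅ Z^8, C_1 ≅ Z^13, C_2 ≅ Z^5, C_3 ≅ Z^1.

The boundary map ∂_1: C_1 → C_0 maps an edge to its endpoints' difference, ∂[p,q] = q − p. For instance
  ∂[v_0,v_6] = [v_6] − [v_0].
This gives a 8×13 integer matrix of rank 7; reducing to Smith normal form yields diagonal entries (1,1,1,1,1,1,1).

The boundary map ∂_2: C_2 → C_1 acts by ∂[p,q,r] = [q,r] − [p,r] + [p,q]. For instance
  ∂[v_2,v_5,v_6] = [v_5,v_6] − [v_2,v_6] + [v_2,v_5],
  ∂[v_4,v_5,v_6] = [v_5,v_6] − [v_4,v_6] + [v_4,v_5].
The resulting 13×5 matrix has rank 4, and its Smith normal form has invariant factors (1,1,1,1).

Boundary ∂_3: C_3 → C_2 sends each 3-simplex σ to the alternating sum Σ_i (−1)^i (σ with its i-th vertex removed). For instance
  ∂[v_2,v_4,v_5,v_6] = [v_4,v_5,v_6] − [v_2,v_5,v_6] + [v_2,v_4,v_6] − [v_2,v_4,v_5].
The resulting 5×1 matrix has rank 1, and its Smith normal form has invariant factors (1).

Reading off H_k = ker ∂_k / im ∂_{k+1}:

  H_0: rank C_0 − rank ∂_1 = 8 − 7 = 1, and the invariant factors of ∂_1 are all 1, so H_0 = Z.
  H_1: rank ker ∂_1 − rank ∂_2 = (13 − 7) − 4 = 2, and the invariant factors of ∂_2 are all 1, so H_1 = Z^2.
  H_2: rank ker ∂_2 − rank ∂_3 = (5 − 4) − 1 = 0, and the invariant factors of ∂_3 are all 1, so H_2 = 0.
  H_3: rank ker ∂_3 − rank ∂_4 = (1 − 1) − 0 = 0, and there is no ∂_4, so H_3 = 0.

Hence the Betti numbers are b_0 = 1, b_1 = 2, b_2 = 0, b_3 = 0.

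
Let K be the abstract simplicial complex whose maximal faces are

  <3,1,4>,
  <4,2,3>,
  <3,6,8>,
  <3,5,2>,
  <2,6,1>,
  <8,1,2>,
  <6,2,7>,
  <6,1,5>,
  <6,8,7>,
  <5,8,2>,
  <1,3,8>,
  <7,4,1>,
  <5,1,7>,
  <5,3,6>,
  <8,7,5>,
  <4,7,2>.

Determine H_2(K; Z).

H_2 ≅ Z.

Take the total order 1 < 2 < 3 < 4 < 5 < 6 < 7 < 8 on the vertex set. Then K (dimension 2) consists of the simplices:

  0-simplices (8): [1], [2], [3], [4], [5], [6], [7], [8]
  1-simplices (24): (24 of them)
  2-simplices (16): [1,2,6], [1,2,8], [1,3,4], [1,3,8], [1,4,7], [1,5,6], [1,5,7], [2,3,4], [2,3,5], [2,4,7], [2,5,8], [2,6,7], [3,5,6], [3,6,8], [5,7,8], [6,7,8]

so the chain groups are C_0 ≅ Z^8, C_1 ≅ Z^24, C_2 ≅ Z^16.

Boundary ∂_1: C_1 → C_0 sends each edge [p,q] (with p < q) to q − p. For instance
  ∂[3,8] = [8] − [3].
This gives a 8×24 integer matrix of rank 7; reducing to Smith normal form yields diagonal entries (1,1,1,1,1,1,1).

∂_2: C_2 → C_1 acts by ∂[p,q,r] = [q,r] − [p,r] + [p,q]. For instance
  ∂[1,5,7] = [5,7] − [1,7] + [1,5],
  ∂[5,7,8] = [7,8] − [5,8] + [5,7].
This gives a 24×16 integer matrix of rank 15; reducing to Smith normal form yields diagonal entries (1,1,1,1,1,1,1,1,1,1,1,1,1,1,1).

Reading off H_k = ker ∂_k / im ∂_{k+1}:

  H_2: rank ker ∂_2 − rank ∂_3 = (16 − 15) − 0 = 1, and there is no ∂_3, so H_2 ≅ Z.

(K is a triangulation of the torus T^2.)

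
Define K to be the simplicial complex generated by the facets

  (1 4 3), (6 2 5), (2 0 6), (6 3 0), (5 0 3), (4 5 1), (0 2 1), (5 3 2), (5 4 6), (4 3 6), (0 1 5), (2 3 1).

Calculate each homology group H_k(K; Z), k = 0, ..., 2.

K has 7 vertices, 18 edges, 12 triangles.
rank ∂_0 = 0, rank ∂_1 = 6 ⇒ b_0 = 7 − 0 − 6 = 1; all invariant factors of ∂_1 are 1 so no torsion. So H_0 = Z.
rank ∂_1 = 6, rank ∂_2 = 12 ⇒ b_1 = 18 − 6 − 12 = 0; ∂_2 has invariant factor(s) [2] giving torsion. So H_1 = Z/2Z.
rank ∂_2 = 12, rank ∂_3 = 0 ⇒ b_2 = 12 − 12 − 0 = 0. So H_2 = 0.

H_0 = Z,  H_1 = Z/2Z,  H_2 = 0.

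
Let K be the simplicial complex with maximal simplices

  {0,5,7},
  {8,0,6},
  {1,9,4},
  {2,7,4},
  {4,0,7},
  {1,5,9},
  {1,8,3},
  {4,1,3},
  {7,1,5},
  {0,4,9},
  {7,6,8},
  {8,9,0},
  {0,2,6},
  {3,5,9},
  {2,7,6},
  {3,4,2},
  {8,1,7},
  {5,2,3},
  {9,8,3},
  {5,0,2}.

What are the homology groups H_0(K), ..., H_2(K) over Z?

H_0 ≅ Z,  H_1 ≅ Z × Z/2,  H_2 = 0.

Fix the vertex order 0 < 1 < 2 < 3 < 4 < 5 < 6 < 7 < 8 < 9 and write every simplex with vertices in increasing order. Then dim K = 2 and the simplices of K are:

  0-simplices (10): [0], [1], [2], [3], [4], [5], [6], [7], [8], [9]
  1-simplices (30): (30 of them)
  2-simplices (20): (20 of them)

giving chain groups C_0 ≅ Z^10, C_1 ≅ Z^30, C_2 ≅ Z^20.

∂_1: C_1 → C_0 maps an edge to its endpoints' difference, ∂[p,q] = q − p. For instance
  ∂[0,7] = [7] − [0].
As a 10×30 matrix over Z this has rank 9, with invariant factors (1,1,1,1,1,1,1,1,1).

∂_2: C_2 → C_1 acts by ∂[p,q,r] = [q,r] − [p,r] + [p,q]. For instance
  ∂[0,8,9] = [8,9] − [0,9] + [0,8],
  ∂[2,3,4] = [3,4] − [2,4] + [2,3].
As a 30×20 matrix over Z this has rank 20, with invariant factors (1,1,1,1,1,1,1,1,1,1,1,1,1,1,1,1,1,1,1,2).

Now H_k = ker ∂_k / im ∂_{k+1}, so:

  H_0: rank C_0 − rank ∂_1 = 10 − 9 = 1, and the invariant factors of ∂_1 are all 1, so H_0 = Z.
  H_1: rank ker ∂_1 − rank ∂_2 = (30 − 9) − 20 = 1, and ∂_2 has invariant factor 2 > 1, so H_1 = Z × Z/2.
  H_2: rank ker ∂_2 − rank ∂_3 = (20 − 20) − 0 = 0, and there is no ∂_3, so H_2 = 0.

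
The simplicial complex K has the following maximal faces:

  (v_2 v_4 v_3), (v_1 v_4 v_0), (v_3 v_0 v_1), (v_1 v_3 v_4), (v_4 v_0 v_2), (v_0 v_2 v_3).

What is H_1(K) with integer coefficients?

H_1 ≅ 0.

We work with the vertex ordering v_0 < v_1 < v_2 < v_3 < v_4. The simplices of K, each written with vertices in increasing order, are:

  0-simplices (5): [v_0], [v_1], [v_2], [v_3], [v_4]
  1-simplices (9): [v_0,v_1], [v_0,v_2], [v_0,v_3], [v_0,v_4], [v_1,v_3], [v_1,v_4], [v_2,v_3], [v_2,v_4], [v_3,v_4]
  2-simplices (6): [v_0,v_1,v_3], [v_0,v_1,v_4], [v_0,v_2,v_3], [v_0,v_2,v_4], [v_1,v_3,v_4], [v_2,v_3,v_4]

Hence C_0 ≅ Z^5, C_1 ≅ Z^9, C_2 ≅ Z^6.

The boundary map ∂_1: C_1 → C_0 sends each edge [p,q] (with p < q) to q − p.
As a 5×9 matrix over Z this has rank 4, with invariant factors (1,1,1,1).

∂_2: C_2 → C_1 acts by ∂[p,q,r] = [q,r] − [p,r] + [p,q]. For instance
  ∂[v_0,v_2,v_3] = [v_2,v_3] − [v_0,v_3] + [v_0,v_2],
  ∂[v_0,v_1,v_4] = [v_1,v_4] − [v_0,v_4] + [v_0,v_1].
The 9×6 boundary matrix has rank 5 and Smith normal form diag(1,1,1,1,1).

From H_k ≅ ker(∂_k) / im(∂_{k+1}) we obtain:

  H_1: rank ker ∂_1 − rank ∂_2 = (9 − 4) − 5 = 0, and the invariant factors of ∂_2 are all 1, so H_1 = 0.

(K is a triangulation of the 2-sphere S^2.)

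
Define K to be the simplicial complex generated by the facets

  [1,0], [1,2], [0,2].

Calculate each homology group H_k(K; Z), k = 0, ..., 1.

Order the vertices as 0 < 1 < 2. Listing each simplex with vertices in this order, K has dimension 1 with simplices:

  0-simplices (3): [0], [1], [2]
  1-simplices (3): [0,1], [0,2], [1,2]

giving chain groups C_0 ≅ Z^3, C_1 ≅ Z^3.

The boundary map ∂_1: C_1 → C_0 is given by ∂[p,q] = [q] − [p]. For instance
  ∂[0,2] = [2] − [0].
The 3×3 boundary matrix has rank 2 and Smith normal form diag(1,1).

Reading off H_k = ker ∂_k / im ∂_{k+1}:

  H_0: rank C_0 − rank ∂_1 = 3 − 2 = 1, and the invariant factors of ∂_1 are all 1, so H_0 ≅ Z.
  H_1: rank ker ∂_1 − rank ∂_2 = (3 − 2) − 0 = 1, and there is no ∂_2, so H_1 ≅ Z.

As a check, the Euler characteristic is 3 − 3 = 0, which agrees with 1 − 1 = 0.

H_0 = Z,  H_1 = Z.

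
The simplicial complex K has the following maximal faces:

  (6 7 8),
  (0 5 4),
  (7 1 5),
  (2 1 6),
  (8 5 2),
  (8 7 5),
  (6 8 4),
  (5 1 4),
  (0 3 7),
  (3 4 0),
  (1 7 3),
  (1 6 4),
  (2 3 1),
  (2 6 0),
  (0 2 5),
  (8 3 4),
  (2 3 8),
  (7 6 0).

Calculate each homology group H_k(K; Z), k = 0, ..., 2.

H_0 ≅ Z,  H_1 ≅ Z^2,  H_2 ≅ Z.

Order the vertices as 0 < 1 < 2 < 3 < 4 < 5 < 6 < 7 < 8. Listing each simplex with vertices in this order, K has dimension 2 with simplices:

  0-simplices (9): [0], [1], [2], [3], [4], [5], [6], [7], [8]
  1-simplices (27): (27 of them)
  2-simplices (18): [0,2,5], [0,2,6], [0,3,4], [0,3,7], [0,4,5], [0,6,7], [1,2,3], [1,2,6], [1,3,7], [1,4,5], [1,4,6], [1,5,7], [2,3,8], [2,5,8], [3,4,8], [4,6,8], [5,7,8], [6,7,8]

Hence C_0 ≅ Z^9, C_1 ≅ Z^27, C_2 ≅ Z^18.

The boundary map ∂_1: C_1 → C_0 is given by ∂[p,q] = [q] − [p].
The 9×27 boundary matrix has rank 8 and Smith normal form diag(1,1,1,1,1,1,1,1).

∂_2: C_2 → C_1 acts by ∂[p,q,r] = [q,r] − [p,r] + [p,q]. For instance
  ∂[0,3,7] = [3,7] − [0,7] + [0,3],
  ∂[0,3,4] = [3,4] − [0,4] + [0,3].
The 27×18 boundary matrix has rank 17 and Smith normal form diag(1,1,1,1,1,1,1,1,1,1,1,1,1,1,1,1,1).

Computing H_k = (kernel of ∂_k) / (image of ∂_{k+1}):

  H_0: rank C_0 − rank ∂_1 = 9 − 8 = 1, and the invariant factors of ∂_1 are all 1, so H_0 = Z.
  H_1: rank ker ∂_1 − rank ∂_2 = (27 − 8) − 17 = 2, and the invariant factors of ∂_2 are all 1, so H_1 = Z^2.
  H_2: rank ker ∂_2 − rank ∂_3 = (18 − 17) − 0 = 1, and there is no ∂_3, so H_2 = Z.

As a check, the Euler characteristic is 9 − 27 + 18 = 0, which agrees with 1 − 2 + 1 = 0.
(K is a triangulation of the torus T^2.)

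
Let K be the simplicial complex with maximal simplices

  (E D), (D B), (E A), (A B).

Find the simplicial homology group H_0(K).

Take the total order A < B < D < E on the vertex set. Then K (dimension 1) consists of the simplices:

  0-simplices (4): A, B, D, E
  1-simplices (4): AB, AE, BD, DE

giving chain groups C_0 ≅ Z^4, C_1 ≅ Z^4.

Boundary ∂_1: C_1 → C_0 maps an edge to its endpoints' difference, ∂[p,q] = q − p.
As a 4×4 matrix over Z this has rank 3, with invariant factors (1,1,1).

From H_k ≅ ker(∂_k) / im(∂_{k+1}) we obtain:

  H_0: rank C_0 − rank ∂_1 = 4 − 3 = 1, and the invariant factors of ∂_1 are all 1, so H_0 = Z.

H_0 = Z.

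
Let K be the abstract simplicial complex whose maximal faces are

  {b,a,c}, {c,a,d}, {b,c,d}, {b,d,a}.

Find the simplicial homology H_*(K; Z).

K has 4 vertices, 6 edges, 4 triangles.
rank ∂_0 = 0, rank ∂_1 = 3 ⇒ b_0 = 4 − 0 − 3 = 1; all invariant factors of ∂_1 are 1 so no torsion. So H_0 ≅ Z.
rank ∂_1 = 3, rank ∂_2 = 3 ⇒ b_1 = 6 − 3 − 3 = 0; all invariant factors of ∂_2 are 1 so no torsion. So H_1 ≅ 0.
rank ∂_2 = 3, rank ∂_3 = 0 ⇒ b_2 = 4 − 3 − 0 = 1. So H_2 ≅ Z.

H_0 = Z,  H_1 = 0,  H_2 = Z.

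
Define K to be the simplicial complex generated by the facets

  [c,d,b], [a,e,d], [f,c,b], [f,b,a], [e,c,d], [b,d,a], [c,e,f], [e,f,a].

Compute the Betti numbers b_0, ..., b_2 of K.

b_0 = 1, b_1 = 0, b_2 = 1.

Order the vertices as a < b < c < d < e < f. Listing each simplex with vertices in this order, K has dimension 2 with simplices:

  0-simplices (6): a, b, c, d, e, f
  1-simplices (12): ab, ad, ae, af, bc, bd, bf, cd, ce, cf, de, ef
  2-simplices (8): abd, abf, ade, aef, bcd, bcf, cde, cef

Hence C_0 ≅ Z^6, C_1 ≅ Z^12, C_2 ≅ Z^8.

Boundary ∂_1: C_1 → C_0 sends each edge [p,q] (with p < q) to q − p. For instance
  ∂cf = f − c.
The resulting 6×12 matrix has rank 5, and its Smith normal form has invariant factors (1,1,1,1,1).

The boundary map ∂_2: C_2 → C_1 sends each 2-simplex [p,q,r] to [q,r] − [p,r] + [p,q]. For instance
  ∂cde = de − ce + cd,
  ∂bcd = cd − bd + bc.
The resulting 12×8 matrix has rank 7, and its Smith normal form has invariant factors (1,1,1,1,1,1,1).

Now H_k = ker ∂_k / im ∂_{k+1}, so:

  H_0: rank C_0 − rank ∂_1 = 6 − 5 = 1, and the invariant factors of ∂_1 are all 1, so H_0 ≅ Z.
  H_1: rank ker ∂_1 − rank ∂_2 = (12 − 5) − 7 = 0, and the invariant factors of ∂_2 are all 1, so H_1 ≅ 0.
  H_2: rank ker ∂_2 − rank ∂_3 = (8 − 7) − 0 = 1, and there is no ∂_3, so H_2 ≅ Z.

As a check, the Euler characteristic is 6 − 12 + 8 = 2, which agrees with 1 − 0 + 1 = 2.
(K is a triangulation of the 2-sphere S^2.)

Hence the Betti numbers are b_0 = 1, b_1 = 0, b_2 = 1.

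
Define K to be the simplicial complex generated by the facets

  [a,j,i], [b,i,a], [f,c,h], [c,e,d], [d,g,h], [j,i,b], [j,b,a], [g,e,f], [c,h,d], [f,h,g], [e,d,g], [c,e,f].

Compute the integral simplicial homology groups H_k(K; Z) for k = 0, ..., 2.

H_0 ≅ Z^2,  H_1 = 0,  H_2 ≅ Z^2.

Order the vertices as a < b < c < d < e < f < g < h < i < j. Listing each simplex with vertices in this order, K has dimension 2 with simplices:

  0-simplices (10): a, b, c, d, e, f, g, h, i, j
  1-simplices (18): ab, ai, aj, bi, bj, cd, ce, cf, ch, de, dg, dh, ef, eg, fg, fh, gh, ij
  2-simplices (12): abi, abj, aij, bij, cde, cdh, cef, cfh, deg, dgh, efg, fgh

giving chain groups C_0 ≅ Z^10, C_1 ≅ Z^18, C_2 ≅ Z^12.

∂_1: C_1 → C_0 maps an edge to its endpoints' difference, ∂[p,q] = q − p. For instance
  ∂cd = d − c.
The 10×18 boundary matrix has rank 8 and Smith normal form diag(1,1,1,1,1,1,1,1).

∂_2: C_2 → C_1 maps a triangle to the signed sum of its edges. For instance
  ∂cfh = fh − ch + cf,
  ∂bij = ij − bj + bi.
The 18×12 boundary matrix has rank 10 and Smith normal form diag(1,1,1,1,1,1,1,1,1,1).

From H_k ≅ ker(∂_k) / im(∂_{k+1}) we obtain:

  H_0: rank C_0 − rank ∂_1 = 10 − 8 = 2, and the invariant factors of ∂_1 are all 1, so H_0 ≅ Z^2.
  H_1: rank ker ∂_1 − rank ∂_2 = (18 − 8) − 10 = 0, and the invariant factors of ∂_2 are all 1, so H_1 ≅ 0.
  H_2: rank ker ∂_2 − rank ∂_3 = (12 − 10) − 0 = 2, and there is no ∂_3, so H_2 ≅ Z^2.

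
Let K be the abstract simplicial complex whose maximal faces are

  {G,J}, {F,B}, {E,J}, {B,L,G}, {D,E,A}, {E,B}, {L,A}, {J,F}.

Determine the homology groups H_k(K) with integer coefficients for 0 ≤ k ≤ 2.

Order the vertices as A < B < D < E < F < G < J < L. Listing each simplex with vertices in this order, K has dimension 2 with simplices:

  0-simplices (8): A, B, D, E, F, G, J, L
  1-simplices (12): AD, AE, AL, BE, BF, BG, BL, DE, EJ, FJ, GJ, GL
  2-simplices (2): ADE, BGL

so the chain groups are C_0 ≅ Z^8, C_1 ≅ Z^12, C_2 ≅ Z^2.

∂_1: C_1 → C_0 sends each edge [p,q] (with p < q) to q − p. For instance
  ∂BF = F − B.
The 8×12 boundary matrix has rank 7 and Smith normal form diag(1,1,1,1,1,1,1).

The boundary map ∂_2: C_2 → C_1 maps a triangle to the signed sum of its edges. For instance
  ∂ADE = DE − AE + AD,
  ∂BGL = GL − BL + BG.
As a 12×2 matrix over Z this has rank 2, with invariant factors (1,1).

Reading off H_k = ker ∂_k / im ∂_{k+1}:

  H_0: rank C_0 − rank ∂_1 = 8 − 7 = 1, and the invariant factors of ∂_1 are all 1, so H_0 = Z.
  H_1: rank ker ∂_1 − rank ∂_2 = (12 − 7) − 2 = 3, and the invariant factors of ∂_2 are all 1, so H_1 = Z^3.
  H_2: rank ker ∂_2 − rank ∂_3 = (2 − 2) − 0 = 0, and there is no ∂_3, so H_2 = 0.

As a check, the Euler characteristic is 8 − 12 + 2 = -2, which agrees with 1 − 3 + 0 = -2.

H_0 ≅ Z,  H_1 ≅ Z^3,  H_2 = 0.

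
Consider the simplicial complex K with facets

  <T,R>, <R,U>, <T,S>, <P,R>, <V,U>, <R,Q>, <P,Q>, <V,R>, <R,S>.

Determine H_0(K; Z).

Fix the vertex order P < Q < R < S < T < U < V and write every simplex with vertices in increasing order. Then dim K = 1 and the simplices of K are:

  0-simplices (7): P, Q, R, S, T, U, V
  1-simplices (9): PQ, PR, QR, RS, RT, RU, RV, ST, UV

so the chain groups are C_0 ≅ Z^7, C_1 ≅ Z^9.

∂_1: C_1 → C_0 is given by ∂[p,q] = [q] − [p]. For instance
  ∂UV = V − U.
This gives a 7×9 integer matrix of rank 6; reducing to Smith normal form yields diagonal entries (1,1,1,1,1,1).

Reading off H_k = ker ∂_k / im ∂_{k+1}:

  H_0: rank C_0 − rank ∂_1 = 7 − 6 = 1, and the invariant factors of ∂_1 are all 1, so H_0 ≅ Z.

(K is a triangulation of a wedge of 3 circles.)

H_0 = Z.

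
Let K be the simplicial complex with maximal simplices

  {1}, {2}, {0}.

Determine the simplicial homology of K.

Fix the vertex order 0 < 1 < 2 and write every simplex with vertices in increasing order. Then dim K = 0 and the simplices of K are:

  0-simplices (3): [0], [1], [2]

so the chain groups are C_0 ≅ Z^3.

From H_k ≅ ker(∂_k) / im(∂_{k+1}) we obtain:

  H_0: rank C_0 − rank ∂_1 = 3 − 0 = 3, and there is no ∂_1, so H_0 ≅ Z^3.

H_0 = Z^3.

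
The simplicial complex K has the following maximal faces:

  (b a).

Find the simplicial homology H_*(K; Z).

Take the total order a < b on the vertex set. Then K (dimension 1) consists of the simplices:

  0-simplices (2): a, b
  1-simplices (1): ab

giving chain groups C_0 ≅ Z^2, C_1 ≅ Z^1.

Boundary ∂_1: C_1 → C_0 sends each edge [p,q] (with p < q) to q − p. For instance
  ∂ab = b − a.
The 2×1 boundary matrix has rank 1 and Smith normal form diag(1).

Now H_k = ker ∂_k / im ∂_{k+1}, so:

  H_0: rank C_0 − rank ∂_1 = 2 − 1 = 1, and the invariant factors of ∂_1 are all 1, so H_0 ≅ Z.
  H_1: rank ker ∂_1 − rank ∂_2 = (1 − 1) − 0 = 0, and there is no ∂_2, so H_1 ≅ 0.

(K is a triangulation of the 1-simplex.)

H_0 ≅ Z,  H_1 = 0.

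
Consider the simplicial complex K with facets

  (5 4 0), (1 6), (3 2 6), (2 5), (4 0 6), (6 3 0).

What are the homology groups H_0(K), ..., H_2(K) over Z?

Take the total order 0 < 1 < 2 < 3 < 4 < 5 < 6 on the vertex set. Then K (dimension 2) consists of the simplices:

  0-simplices (7): [0], [1], [2], [3], [4], [5], [6]
  1-simplices (11): [0,3], [0,4], [0,5], [0,6], [1,6], [2,3], [2,5], [2,6], [3,6], [4,5], [4,6]
  2-simplices (4): [0,3,6], [0,4,5], [0,4,6], [2,3,6]

giving chain groups C_0 ≅ Z^7, C_1 ≅ Z^11, C_2 ≅ Z^4.

∂_1: C_1 → C_0 sends each edge [p,q] (with p < q) to q − p. For instance
  ∂[0,5] = [5] − [0].
As a 7×11 matrix over Z this has rank 6, with invariant factors (1,1,1,1,1,1).

The boundary map ∂_2: C_2 → C_1 acts by ∂[p,q,r] = [q,r] − [p,r] + [p,q]. For instance
  ∂[2,3,6] = [3,6] − [2,6] + [2,3],
  ∂[0,4,6] = [4,6] − [0,6] + [0,4].
The 11×4 boundary matrix has rank 4 and Smith normal form diag(1,1,1,1).

From H_k ≅ ker(∂_k) / im(∂_{k+1}) we obtain:

  H_0: rank C_0 − rank ∂_1 = 7 − 6 = 1, and the invariant factors of ∂_1 are all 1, so H_0 ≅ Z.
  H_1: rank ker ∂_1 − rank ∂_2 = (11 − 6) − 4 = 1, and the invariant factors of ∂_2 are all 1, so H_1 ≅ Z.
  H_2: rank ker ∂_2 − rank ∂_3 = (4 − 4) − 0 = 0, and there is no ∂_3, so H_2 ≅ 0.

As a check, the Euler characteristic is 7 − 11 + 4 = 0, which agrees with 1 − 1 + 0 = 0.

H_0 ≅ Z,  H_1 ≅ Z,  H_2 = 0.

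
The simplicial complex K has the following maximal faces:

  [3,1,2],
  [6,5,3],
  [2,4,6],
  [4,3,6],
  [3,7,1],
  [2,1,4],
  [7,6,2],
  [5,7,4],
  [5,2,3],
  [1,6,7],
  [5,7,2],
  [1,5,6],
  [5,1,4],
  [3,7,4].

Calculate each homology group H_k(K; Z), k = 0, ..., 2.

Take the total order 1 < 2 < 3 < 4 < 5 < 6 < 7 on the vertex set. Then K (dimension 2) consists of the simplices:

  0-simplices (7): [1], [2], [3], [4], [5], [6], [7]
  1-simplices (21): [1,2], [1,3], [1,4], [1,5], [1,6], [1,7], [2,3], [2,4], [2,5], [2,6], [2,7], [3,4], [3,5], [3,6], [3,7], [4,5], [4,6], [4,7], [5,6], [5,7], [6,7]
  2-simplices (14): [1,2,3], [1,2,4], [1,3,7], [1,4,5], [1,5,6], [1,6,7], [2,3,5], [2,4,6], [2,5,7], [2,6,7], [3,4,6], [3,4,7], [3,5,6], [4,5,7]

giving chain groups C_0 ≅ Z^7, C_1 ≅ Z^21, C_2 ≅ Z^14.

∂_1: C_1 → C_0 maps an edge to its endpoints' difference, ∂[p,q] = q − p. For instance
  ∂[1,3] = [3] − [1].
As a 7×21 matrix over Z this has rank 6, with invariant factors (1,1,1,1,1,1).

∂_2: C_2 → C_1 maps a triangle to the signed sum of its edges. For instance
  ∂[1,2,3] = [2,3] − [1,3] + [1,2],
  ∂[3,5,6] = [5,6] − [3,6] + [3,5].
The resulting 21×14 matrix has rank 13, and its Smith normal form has invariant factors (1,1,1,1,1,1,1,1,1,1,1,1,1).

Reading off H_k = ker ∂_k / im ∂_{k+1}:

  H_0: rank C_0 − rank ∂_1 = 7 − 6 = 1, and the invariant factors of ∂_1 are all 1, so H_0 ≅ Z.
  H_1: rank ker ∂_1 − rank ∂_2 = (21 − 6) − 13 = 2, and the invariant factors of ∂_2 are all 1, so H_1 ≅ Z^2.
  H_2: rank ker ∂_2 − rank ∂_3 = (14 − 13) − 0 = 1, and there is no ∂_3, so H_2 ≅ Z.

H_0 ≅ Z,  H_1 ≅ Z^2,  H_2 ≅ Z.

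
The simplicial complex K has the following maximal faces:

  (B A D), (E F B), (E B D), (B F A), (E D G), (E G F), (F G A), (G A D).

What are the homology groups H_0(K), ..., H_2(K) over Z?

H_0 = Z,  H_1 = 0,  H_2 = Z.

K has 6 vertices, 12 edges, 8 triangles.
rank ∂_0 = 0, rank ∂_1 = 5 ⇒ b_0 = 6 − 0 − 5 = 1; all invariant factors of ∂_1 are 1 so no torsion. So H_0 = Z.
rank ∂_1 = 5, rank ∂_2 = 7 ⇒ b_1 = 12 − 5 − 7 = 0; all invariant factors of ∂_2 are 1 so no torsion. So H_1 = 0.
rank ∂_2 = 7, rank ∂_3 = 0 ⇒ b_2 = 8 − 7 − 0 = 1. So H_2 = Z.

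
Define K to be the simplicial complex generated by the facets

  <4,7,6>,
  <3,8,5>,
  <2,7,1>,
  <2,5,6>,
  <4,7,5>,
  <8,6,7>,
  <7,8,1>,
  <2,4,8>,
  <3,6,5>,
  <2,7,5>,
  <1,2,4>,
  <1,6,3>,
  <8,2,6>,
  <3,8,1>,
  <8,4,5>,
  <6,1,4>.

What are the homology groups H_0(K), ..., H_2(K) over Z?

Fix the vertex order 1 < 2 < 3 < 4 < 5 < 6 < 7 < 8 and write every simplex with vertices in increasing order. Then dim K = 2 and the simplices of K are:

  0-simplices (8): [1], [2], [3], [4], [5], [6], [7], [8]
  1-simplices (24): (24 of them)
  2-simplices (16): [1,2,4], [1,2,7], [1,3,6], [1,3,8], [1,4,6], [1,7,8], [2,4,8], [2,5,6], [2,5,7], [2,6,8], [3,5,6], [3,5,8], [4,5,7], [4,5,8], [4,6,7], [6,7,8]

Hence C_0 ≅ Z^8, C_1 ≅ Z^24, C_2 ≅ Z^16.

∂_1: C_1 → C_0 sends each edge [p,q] (with p < q) to q − p. For instance
  ∂[4,7] = [7] − [4].
This gives a 8×24 integer matrix of rank 7; reducing to Smith normal form yields diagonal entries (1,1,1,1,1,1,1).

∂_2: C_2 → C_1 maps a triangle to the signed sum of its edges. For instance
  ∂[1,2,7] = [2,7] − [1,7] + [1,2],
  ∂[1,7,8] = [7,8] − [1,8] + [1,7].
The 24×16 boundary matrix has rank 15 and Smith normal form diag(1,1,1,1,1,1,1,1,1,1,1,1,1,1,1).

From H_k ≅ ker(∂_k) / im(∂_{k+1}) we obtain:

  H_0: rank C_0 − rank ∂_1 = 8 − 7 = 1, and the invariant factors of ∂_1 are all 1, so H_0 = Z.
  H_1: rank ker ∂_1 − rank ∂_2 = (24 − 7) − 15 = 2, and the invariant factors of ∂_2 are all 1, so H_1 = Z^2.
  H_2: rank ker ∂_2 − rank ∂_3 = (16 − 15) − 0 = 1, and there is no ∂_3, so H_2 = Z.

H_0 ≅ Z,  H_1 ≅ Z^2,  H_2 ≅ Z.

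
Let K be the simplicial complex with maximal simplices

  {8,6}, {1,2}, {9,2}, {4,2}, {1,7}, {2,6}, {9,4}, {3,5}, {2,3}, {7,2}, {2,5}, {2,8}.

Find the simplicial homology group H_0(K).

H_0 ≅ Z.

We work with the vertex ordering 1 < 2 < 3 < 4 < 5 < 6 < 7 < 8 < 9. The simplices of K, each written with vertices in increasing order, are:

  0-simplices (9): [1], [2], [3], [4], [5], [6], [7], [8], [9]
  1-simplices (12): [1,2], [1,7], [2,3], [2,4], [2,5], [2,6], [2,7], [2,8], [2,9], [3,5], [4,9], [6,8]

giving chain groups C_0 ≅ Z^9, C_1 ≅ Z^12.

Boundary ∂_1: C_1 → C_0 maps an edge to its endpoints' difference, ∂[p,q] = q − p. For instance
  ∂[2,6] = [6] − [2].
As a 9×12 matrix over Z this has rank 8, with invariant factors (1,1,1,1,1,1,1,1).

Reading off H_k = ker ∂_k / im ∂_{k+1}:

  H_0: rank C_0 − rank ∂_1 = 9 − 8 = 1, and the invariant factors of ∂_1 are all 1, so H_0 = Z.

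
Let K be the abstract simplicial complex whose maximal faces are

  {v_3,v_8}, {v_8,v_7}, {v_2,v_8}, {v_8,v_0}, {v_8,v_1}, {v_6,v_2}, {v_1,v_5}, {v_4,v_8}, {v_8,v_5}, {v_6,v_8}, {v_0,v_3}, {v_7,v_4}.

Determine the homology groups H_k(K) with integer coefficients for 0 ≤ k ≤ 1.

H_0 ≅ Z,  H_1 ≅ Z^4.

Order the vertices as v_0 < v_1 < v_2 < v_3 < v_4 < v_5 < v_6 < v_7 < v_8. Listing each simplex with vertices in this order, K has dimension 1 with simplices:

  0-simplices (9): [v_0], [v_1], [v_2], [v_3], [v_4], [v_5], [v_6], [v_7], [v_8]
  1-simplices (12): [v_0,v_3], [v_0,v_8], [v_1,v_5], [v_1,v_8], [v_2,v_6], [v_2,v_8], [v_3,v_8], [v_4,v_7], [v_4,v_8], [v_5,v_8], [v_6,v_8], [v_7,v_8]

so the chain groups are C_0 ≅ Z^9, C_1 ≅ Z^12.

Boundary ∂_1: C_1 → C_0 is given by ∂[p,q] = [q] − [p].
As a 9×12 matrix over Z this has rank 8, with invariant factors (1,1,1,1,1,1,1,1).

Reading off H_k = ker ∂_k / im ∂_{k+1}:

  H_0: rank C_0 − rank ∂_1 = 9 − 8 = 1, and the invariant factors of ∂_1 are all 1, so H_0 ≅ Z.
  H_1: rank ker ∂_1 − rank ∂_2 = (12 − 8) − 0 = 4, and there is no ∂_2, so H_1 ≅ Z^4.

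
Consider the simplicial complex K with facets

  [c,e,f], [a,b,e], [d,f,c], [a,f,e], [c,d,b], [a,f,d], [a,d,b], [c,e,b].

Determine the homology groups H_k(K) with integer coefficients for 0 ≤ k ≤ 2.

We work with the vertex ordering a < b < c < d < e < f. The simplices of K, each written with vertices in increasing order, are:

  0-simplices (6): a, b, c, d, e, f
  1-simplices (12): ab, ad, ae, af, bc, bd, be, cd, ce, cf, df, ef
  2-simplices (8): abd, abe, adf, aef, bcd, bce, cdf, cef

giving chain groups C_0 ≅ Z^6, C_1 ≅ Z^12, C_2 ≅ Z^8.

The boundary map ∂_1: C_1 → C_0 is given by ∂[p,q] = [q] − [p]. For instance
  ∂ef = f − e.
This gives a 6×12 integer matrix of rank 5; reducing to Smith normal form yields diagonal entries (1,1,1,1,1).

∂_2: C_2 → C_1 acts by ∂[p,q,r] = [q,r] − [p,r] + [p,q]. For instance
  ∂cdf = df − cf + cd,
  ∂bcd = cd − bd + bc.
The 12×8 boundary matrix has rank 7 and Smith normal form diag(1,1,1,1,1,1,1).

Now H_k = ker ∂_k / im ∂_{k+1}, so:

  H_0: rank C_0 − rank ∂_1 = 6 − 5 = 1, and the invariant factors of ∂_1 are all 1, so H_0 = Z.
  H_1: rank ker ∂_1 − rank ∂_2 = (12 − 5) − 7 = 0, and the invariant factors of ∂_2 are all 1, so H_1 = 0.
  H_2: rank ker ∂_2 − rank ∂_3 = (8 − 7) − 0 = 1, and there is no ∂_3, so H_2 = Z.

H_0 = Z,  H_1 = 0,  H_2 = Z.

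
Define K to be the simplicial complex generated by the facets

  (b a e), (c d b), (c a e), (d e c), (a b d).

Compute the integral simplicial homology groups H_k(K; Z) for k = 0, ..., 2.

H_0 = Z,  H_1 = Z,  H_2 = 0.

Take the total order a < b < c < d < e on the vertex set. Then K (dimension 2) consists of the simplices:

  0-simplices (5): a, b, c, d, e
  1-simplices (10): ab, ac, ad, ae, bc, bd, be, cd, ce, de
  2-simplices (5): abd, abe, ace, bcd, cde

so the chain groups are C_0 ≅ Z^5, C_1 ≅ Z^10, C_2 ≅ Z^5.

∂_1: C_1 → C_0 is given by ∂[p,q] = [q] − [p]. For instance
  ∂ad = d − a.
The 5×10 boundary matrix has rank 4 and Smith normal form diag(1,1,1,1).

∂_2: C_2 → C_1 sends each 2-simplex [p,q,r] to [q,r] − [p,r] + [p,q]. For instance
  ∂abe = be − ae + ab,
  ∂ace = ce − ae + ac.
As a 10×5 matrix over Z this has rank 5, with invariant factors (1,1,1,1,1).

Reading off H_k = ker ∂_k / im ∂_{k+1}:

  H_0: rank C_0 − rank ∂_1 = 5 − 4 = 1, and the invariant factors of ∂_1 are all 1, so H_0 ≅ Z.
  H_1: rank ker ∂_1 − rank ∂_2 = (10 − 4) − 5 = 1, and the invariant factors of ∂_2 are all 1, so H_1 ≅ Z.
  H_2: rank ker ∂_2 − rank ∂_3 = (5 − 5) − 0 = 0, and there is no ∂_3, so H_2 ≅ 0.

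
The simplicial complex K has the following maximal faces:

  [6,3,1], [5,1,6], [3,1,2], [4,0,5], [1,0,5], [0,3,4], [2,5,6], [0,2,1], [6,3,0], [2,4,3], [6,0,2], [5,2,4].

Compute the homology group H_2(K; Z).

K has 7 vertices, 18 edges, 12 triangles.
rank ∂_2 = 12, rank ∂_3 = 0 ⇒ b_2 = 12 − 12 − 0 = 0. So H_2 = 0.

H_2 ≅ 0.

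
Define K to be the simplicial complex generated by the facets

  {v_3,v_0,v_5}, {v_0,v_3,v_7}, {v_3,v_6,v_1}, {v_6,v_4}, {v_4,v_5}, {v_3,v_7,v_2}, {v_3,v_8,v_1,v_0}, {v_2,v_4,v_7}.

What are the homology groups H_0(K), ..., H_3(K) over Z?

We work with the vertex ordering v_0 < v_1 < v_2 < v_3 < v_4 < v_5 < v_6 < v_7 < v_8. The simplices of K, each written with vertices in increasing order, are:

  0-simplices (9): [v_0], [v_1], [v_2], [v_3], [v_4], [v_5], [v_6], [v_7], [v_8]
  1-simplices (18): (18 of them)
  2-simplices (9): [v_0,v_1,v_3], [v_0,v_1,v_8], [v_0,v_3,v_5], [v_0,v_3,v_7], [v_0,v_3,v_8], [v_1,v_3,v_6], [v_1,v_3,v_8], [v_2,v_3,v_7], [v_2,v_4,v_7]
  3-simplices (1): [v_0,v_1,v_3,v_8]

giving chain groups C_0 ≅ Z^9, C_1 ≅ Z^18, C_2 ≅ Z^9, C_3 ≅ Z^1.

∂_1: C_1 → C_0 sends each edge [p,q] (with p < q) to q − p. For instance
  ∂[v_0,v_8] = [v_8] − [v_0].
As a 9×18 matrix over Z this has rank 8, with invariant factors (1,1,1,1,1,1,1,1).

Boundary ∂_2: C_2 → C_1 acts by ∂[p,q,r] = [q,r] − [p,r] + [p,q]. For instance
  ∂[v_2,v_4,v_7] = [v_4,v_7] − [v_2,v_7] + [v_2,v_4],
  ∂[v_0,v_1,v_8] = [v_1,v_8] − [v_0,v_8] + [v_0,v_1].
This gives a 18×9 integer matrix of rank 8; reducing to Smith normal form yields diagonal entries (1,1,1,1,1,1,1,1).

Boundary ∂_3: C_3 → C_2 sends each 3-simplex σ to the alternating sum Σ_i (−1)^i (σ with its i-th vertex removed). For instance
  ∂[v_0,v_1,v_3,v_8] = [v_1,v_3,v_8] − [v_0,v_3,v_8] + [v_0,v_1,v_8] − [v_0,v_1,v_3].
As a 9×1 matrix over Z this has rank 1, with invariant factors (1).

Reading off H_k = ker ∂_k / im ∂_{k+1}:

  H_0: rank C_0 − rank ∂_1 = 9 − 8 = 1, and the invariant factors of ∂_1 are all 1, so H_0 = Z.
  H_1: rank ker ∂_1 − rank ∂_2 = (18 − 8) − 8 = 2, and the invariant factors of ∂_2 are all 1, so H_1 = Z^2.
  H_2: rank ker ∂_2 − rank ∂_3 = (9 − 8) − 1 = 0, and the invariant factors of ∂_3 are all 1, so H_2 = 0.
  H_3: rank ker ∂_3 − rank ∂_4 = (1 − 1) − 0 = 0, and there is no ∂_4, so H_3 = 0.

As a check, the Euler characteristic is 9 − 18 + 9 − 1 = -1, which agrees with 1 − 2 + 0 − 0 = -1.

H_0 = Z,  H_1 = Z^2,  H_2 = 0,  H_3 = 0.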